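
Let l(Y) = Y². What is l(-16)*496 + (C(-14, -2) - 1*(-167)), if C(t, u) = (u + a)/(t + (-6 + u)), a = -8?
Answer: 1398578/11 ≈ 1.2714e+5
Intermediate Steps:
C(t, u) = (-8 + u)/(-6 + t + u) (C(t, u) = (u - 8)/(t + (-6 + u)) = (-8 + u)/(-6 + t + u))
l(-16)*496 + (C(-14, -2) - 1*(-167)) = (-16)²*496 + ((-8 - 2)/(-6 - 14 - 2) - 1*(-167)) = 256*496 + (-10/(-22) + 167) = 126976 + (-1/22*(-10) + 167) = 126976 + (5/11 + 167) = 126976 + 1842/11 = 1398578/11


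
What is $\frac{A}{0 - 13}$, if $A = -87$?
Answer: $\frac{87}{13} \approx 6.6923$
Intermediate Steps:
$\frac{A}{0 - 13} = \frac{1}{0 - 13} \left(-87\right) = \frac{1}{-13} \left(-87\right) = \left(- \frac{1}{13}\right) \left(-87\right) = \frac{87}{13}$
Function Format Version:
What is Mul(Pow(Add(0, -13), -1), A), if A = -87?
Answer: Rational(87, 13) ≈ 6.6923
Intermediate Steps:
Mul(Pow(Add(0, -13), -1), A) = Mul(Pow(Add(0, -13), -1), -87) = Mul(Pow(-13, -1), -87) = Mul(Rational(-1, 13), -87) = Rational(87, 13)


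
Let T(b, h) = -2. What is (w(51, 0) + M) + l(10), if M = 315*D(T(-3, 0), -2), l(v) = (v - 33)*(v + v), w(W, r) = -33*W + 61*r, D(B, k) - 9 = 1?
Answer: 1007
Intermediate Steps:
D(B, k) = 10 (D(B, k) = 9 + 1 = 10)
l(v) = 2*v*(-33 + v) (l(v) = (-33 + v)*(2*v) = 2*v*(-33 + v))
M = 3150 (M = 315*10 = 3150)
(w(51, 0) + M) + l(10) = ((-33*51 + 61*0) + 3150) + 2*10*(-33 + 10) = ((-1683 + 0) + 3150) + 2*10*(-23) = (-1683 + 3150) - 460 = 1467 - 460 = 1007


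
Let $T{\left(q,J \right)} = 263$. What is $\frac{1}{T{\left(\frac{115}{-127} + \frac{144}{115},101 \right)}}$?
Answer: $\frac{1}{263} \approx 0.0038023$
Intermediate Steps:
$\frac{1}{T{\left(\frac{115}{-127} + \frac{144}{115},101 \right)}} = \frac{1}{263}$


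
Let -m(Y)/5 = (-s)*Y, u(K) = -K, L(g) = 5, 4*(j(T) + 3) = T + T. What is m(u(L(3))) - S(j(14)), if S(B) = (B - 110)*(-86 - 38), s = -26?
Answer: -12494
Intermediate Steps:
j(T) = -3 + T/2 (j(T) = -3 + (T + T)/4 = -3 + (2*T)/4 = -3 + T/2)
S(B) = 13640 - 124*B (S(B) = (-110 + B)*(-124) = 13640 - 124*B)
m(Y) = -130*Y (m(Y) = -5*(-1*(-26))*Y = -130*Y)
m(u(L(3))) - S(j(14)) = -(-130)*5 - (13640 - 124*(-3 + (½)*14)) = -130*(-5) - (13640 - 124*(-3 + 7)) = 650 - (13640 - 124*4) = 650 - (13640 - 496) = 650 - 1*13144 = 650 - 13144 = -12494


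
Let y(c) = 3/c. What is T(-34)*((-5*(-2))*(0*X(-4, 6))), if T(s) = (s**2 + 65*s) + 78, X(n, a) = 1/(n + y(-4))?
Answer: 0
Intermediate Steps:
X(n, a) = 1/(-3/4 + n) (X(n, a) = 1/(n + 3/(-4)) = 1/(n + 3*(-1/4)) = 1/(n - 3/4) = 1/(-3/4 + n))
T(s) = 78 + s**2 + 65*s
T(-34)*((-5*(-2))*(0*X(-4, 6))) = (78 + (-34)**2 + 65*(-34))*((-5*(-2))*(0*(4/(-3 + 4*(-4))))) = (78 + 1156 - 2210)*(10*(0*(4/(-3 - 16)))) = -9760*0*(4/(-19)) = -9760*0*(4*(-1/19)) = -9760*0*(-4/19) = -9760*0 = -976*0 = 0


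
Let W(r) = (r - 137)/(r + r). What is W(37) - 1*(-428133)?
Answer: 15840871/37 ≈ 4.2813e+5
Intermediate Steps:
W(r) = (-137 + r)/(2*r) (W(r) = (-137 + r)/((2*r)) = (-137 + r)*(1/(2*r)) = (-137 + r)/(2*r))
W(37) - 1*(-428133) = (1/2)*(-137 + 37)/37 - 1*(-428133) = (1/2)*(1/37)*(-100) + 428133 = -50/37 + 428133 = 15840871/37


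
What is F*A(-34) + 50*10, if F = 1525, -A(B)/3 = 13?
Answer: -58975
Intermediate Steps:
A(B) = -39 (A(B) = -3*13 = -39)
F*A(-34) + 50*10 = 1525*(-39) + 50*10 = -59475 + 500 = -58975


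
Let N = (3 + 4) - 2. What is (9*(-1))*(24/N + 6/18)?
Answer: -231/5 ≈ -46.200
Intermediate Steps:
N = 5 (N = 7 - 2 = 5)
(9*(-1))*(24/N + 6/18) = (9*(-1))*(24/5 + 6/18) = -9*(24*(1/5) + 6*(1/18)) = -9*(24/5 + 1/3) = -9*77/15 = -231/5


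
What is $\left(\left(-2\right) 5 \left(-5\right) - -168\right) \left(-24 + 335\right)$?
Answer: $67798$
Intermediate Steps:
$\left(\left(-2\right) 5 \left(-5\right) - -168\right) \left(-24 + 335\right) = \left(\left(-10\right) \left(-5\right) + \left(-26 + 194\right)\right) 311 = \left(50 + 168\right) 311 = 218 \cdot 311 = 67798$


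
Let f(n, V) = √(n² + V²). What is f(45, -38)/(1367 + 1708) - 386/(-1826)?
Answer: 193/913 + √3469/3075 ≈ 0.23054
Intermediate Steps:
f(n, V) = √(V² + n²)
f(45, -38)/(1367 + 1708) - 386/(-1826) = √((-38)² + 45²)/(1367 + 1708) - 386/(-1826) = √(1444 + 2025)/3075 - 386*(-1/1826) = √3469*(1/3075) + 193/913 = √3469/3075 + 193/913 = 193/913 + √3469/3075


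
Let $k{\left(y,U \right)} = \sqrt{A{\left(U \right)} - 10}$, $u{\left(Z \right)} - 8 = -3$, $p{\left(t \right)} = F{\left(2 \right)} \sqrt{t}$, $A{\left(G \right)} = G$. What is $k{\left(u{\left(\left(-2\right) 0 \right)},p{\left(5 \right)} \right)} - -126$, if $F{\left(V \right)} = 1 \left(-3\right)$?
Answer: $126 + \sqrt{-10 - 3 \sqrt{5}} \approx 126.0 + 4.0876 i$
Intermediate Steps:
$F{\left(V \right)} = -3$
$p{\left(t \right)} = - 3 \sqrt{t}$
$u{\left(Z \right)} = 5$ ($u{\left(Z \right)} = 8 - 3 = 5$)
$k{\left(y,U \right)} = \sqrt{-10 + U}$ ($k{\left(y,U \right)} = \sqrt{U - 10} = \sqrt{-10 + U}$)
$k{\left(u{\left(\left(-2\right) 0 \right)},p{\left(5 \right)} \right)} - -126 = \sqrt{-10 - 3 \sqrt{5}} - -126 = \sqrt{-10 - 3 \sqrt{5}} + 126 = 126 + \sqrt{-10 - 3 \sqrt{5}}$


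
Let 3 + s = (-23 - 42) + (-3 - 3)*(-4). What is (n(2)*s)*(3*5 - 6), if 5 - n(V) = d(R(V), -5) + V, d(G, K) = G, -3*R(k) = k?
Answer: -1452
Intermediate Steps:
R(k) = -k/3
s = -44 (s = -3 + ((-23 - 42) + (-3 - 3)*(-4)) = -3 + (-65 - 6*(-4)) = -3 + (-65 + 24) = -3 - 41 = -44)
n(V) = 5 - 2*V/3 (n(V) = 5 - (-V/3 + V) = 5 - 2*V/3)
(n(2)*s)*(3*5 - 6) = ((5 - 2/3*2)*(-44))*(3*5 - 6) = ((5 - 4/3)*(-44))*(15 - 6) = ((11/3)*(-44))*9 = -484/3*9 = -1452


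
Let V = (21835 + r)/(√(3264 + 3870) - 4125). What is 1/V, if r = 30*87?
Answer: -825/4889 + √7134/24445 ≈ -0.16529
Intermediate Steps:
r = 2610
V = 24445/(-4125 + √7134) (V = (21835 + 2610)/(√(3264 + 3870) - 4125) = 24445/(√7134 - 4125) = 24445/(-4125 + √7134) ≈ -6.0499)
1/V = 1/(-33611875/5669497 - 24445*√7134/17008491)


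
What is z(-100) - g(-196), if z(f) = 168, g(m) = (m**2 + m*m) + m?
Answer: -76468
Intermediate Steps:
g(m) = m + 2*m**2 (g(m) = (m**2 + m**2) + m = 2*m**2 + m = m + 2*m**2)
z(-100) - g(-196) = 168 - (-196)*(1 + 2*(-196)) = 168 - (-196)*(1 - 392) = 168 - (-196)*(-391) = 168 - 1*76636 = 168 - 76636 = -76468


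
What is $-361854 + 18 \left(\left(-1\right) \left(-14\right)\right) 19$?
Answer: $-357066$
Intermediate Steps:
$-361854 + 18 \left(\left(-1\right) \left(-14\right)\right) 19 = -361854 + 18 \cdot 14 \cdot 19 = -361854 + 252 \cdot 19 = -361854 + 4788 = -357066$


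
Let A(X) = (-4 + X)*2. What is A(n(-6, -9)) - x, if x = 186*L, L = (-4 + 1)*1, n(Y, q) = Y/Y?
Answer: 552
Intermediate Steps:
n(Y, q) = 1
L = -3 (L = -3*1 = -3)
A(X) = -8 + 2*X
x = -558 (x = 186*(-3) = -558)
A(n(-6, -9)) - x = (-8 + 2*1) - 1*(-558) = (-8 + 2) + 558 = -6 + 558 = 552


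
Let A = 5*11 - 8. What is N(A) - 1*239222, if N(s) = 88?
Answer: -239134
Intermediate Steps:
A = 47 (A = 55 - 8 = 47)
N(A) - 1*239222 = 88 - 1*239222 = 88 - 239222 = -239134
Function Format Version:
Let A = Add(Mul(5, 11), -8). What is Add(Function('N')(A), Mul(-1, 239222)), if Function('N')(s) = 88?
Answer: -239134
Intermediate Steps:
A = 47 (A = Add(55, -8) = 47)
Add(Function('N')(A), Mul(-1, 239222)) = Add(88, Mul(-1, 239222)) = Add(88, -239222) = -239134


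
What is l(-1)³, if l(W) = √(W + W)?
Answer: -2*I*√2 ≈ -2.8284*I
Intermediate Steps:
l(W) = √2*√W (l(W) = √(2*W) = √2*√W)
l(-1)³ = (√2*√(-1))³ = (√2*I)³ = (I*√2)³ = -2*I*√2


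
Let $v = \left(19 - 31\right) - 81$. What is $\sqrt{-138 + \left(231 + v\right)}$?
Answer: $0$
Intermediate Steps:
$v = -93$ ($v = \left(19 - 31\right) - 81 = -12 - 81 = -93$)
$\sqrt{-138 + \left(231 + v\right)} = \sqrt{-138 + \left(231 - 93\right)} = \sqrt{-138 + 138} = \sqrt{0} = 0$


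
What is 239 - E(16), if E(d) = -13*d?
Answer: 447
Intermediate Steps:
239 - E(16) = 239 - (-13)*16 = 239 - 1*(-208) = 239 + 208 = 447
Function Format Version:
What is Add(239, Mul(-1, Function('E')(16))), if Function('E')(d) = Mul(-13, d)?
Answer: 447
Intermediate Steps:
Add(239, Mul(-1, Function('E')(16))) = Add(239, Mul(-1, Mul(-13, 16))) = Add(239, Mul(-1, -208)) = Add(239, 208) = 447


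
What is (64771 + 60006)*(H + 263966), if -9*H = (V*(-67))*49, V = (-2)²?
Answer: 298070541802/9 ≈ 3.3119e+10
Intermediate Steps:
V = 4
H = 13132/9 (H = -4*(-67)*49/9 = -(-268)*49/9 = -⅑*(-13132) = 13132/9 ≈ 1459.1)
(64771 + 60006)*(H + 263966) = (64771 + 60006)*(13132/9 + 263966) = 124777*(2388826/9) = 298070541802/9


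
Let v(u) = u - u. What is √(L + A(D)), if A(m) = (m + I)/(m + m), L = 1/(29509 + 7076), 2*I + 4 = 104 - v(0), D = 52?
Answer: √98602798515/317070 ≈ 0.99035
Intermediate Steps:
v(u) = 0
I = 50 (I = -2 + (104 - 1*0)/2 = -2 + (104 + 0)/2 = -2 + (½)*104 = -2 + 52 = 50)
L = 1/36585 ≈ 2.7334e-5
A(m) = (50 + m)/(2*m) (A(m) = (m + 50)/(m + m) = (50 + m)/((2*m)) = (50 + m)*(1/(2*m)) = (50 + m)/(2*m))
√(L + A(D)) = √(1/36585 + (½)*(50 + 52)/52) = √(1/36585 + (½)*(1/52)*102) = √(1/36585 + 51/52) = √(1865887/1902420) = √98602798515/317070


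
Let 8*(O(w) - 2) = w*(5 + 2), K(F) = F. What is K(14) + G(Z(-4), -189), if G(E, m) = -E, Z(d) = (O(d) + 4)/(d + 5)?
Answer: 23/2 ≈ 11.500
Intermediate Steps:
O(w) = 2 + 7*w/8 (O(w) = 2 + (w*(5 + 2))/8 = 2 + (w*7)/8 = 2 + (7*w)/8 = 2 + 7*w/8)
Z(d) = (6 + 7*d/8)/(5 + d) (Z(d) = ((2 + 7*d/8) + 4)/(d + 5) = (6 + 7*d/8)/(5 + d))
K(14) + G(Z(-4), -189) = 14 - (48 + 7*(-4))/(8*(5 - 4)) = 14 - (48 - 28)/(8*1) = 14 - 20/8 = 14 - 1*5/2 = 14 - 5/2 = 23/2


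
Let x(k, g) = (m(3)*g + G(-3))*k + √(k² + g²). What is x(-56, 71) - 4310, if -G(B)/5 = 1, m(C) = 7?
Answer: -31862 + √8177 ≈ -31772.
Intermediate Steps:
G(B) = -5 (G(B) = -5*1 = -5)
x(k, g) = √(g² + k²) + k*(-5 + 7*g) (x(k, g) = (7*g - 5)*k + √(k² + g²) = (-5 + 7*g)*k + √(g² + k²) = k*(-5 + 7*g) + √(g² + k²) = √(g² + k²) + k*(-5 + 7*g))
x(-56, 71) - 4310 = (√(71² + (-56)²) - 5*(-56) + 7*71*(-56)) - 4310 = (√(5041 + 3136) + 280 - 27832) - 4310 = (√8177 + 280 - 27832) - 4310 = (-27552 + √8177) - 4310 = -31862 + √8177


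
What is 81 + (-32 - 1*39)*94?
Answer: -6593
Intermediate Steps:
81 + (-32 - 1*39)*94 = 81 + (-32 - 39)*94 = 81 - 71*94 = 81 - 6674 = -6593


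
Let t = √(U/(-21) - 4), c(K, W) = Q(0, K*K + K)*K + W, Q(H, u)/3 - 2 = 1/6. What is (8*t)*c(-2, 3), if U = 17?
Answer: -80*I*√2121/21 ≈ -175.45*I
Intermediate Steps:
Q(H, u) = 13/2 (Q(H, u) = 6 + 3/6 = 6 + 3*(⅙) = 6 + ½ = 13/2)
c(K, W) = W + 13*K/2 (c(K, W) = 13*K/2 + W = W + 13*K/2)
t = I*√2121/21 (t = √(17/(-21) - 4) = √(17*(-1/21) - 4) = √(-17/21 - 4) = √(-101/21) = I*√2121/21 ≈ 2.1931*I)
(8*t)*c(-2, 3) = (8*(I*√2121/21))*(3 + (13/2)*(-2)) = (8*I*√2121/21)*(3 - 13) = (8*I*√2121/21)*(-10) = -80*I*√2121/21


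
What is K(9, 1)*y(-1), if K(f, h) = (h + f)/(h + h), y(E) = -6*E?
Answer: 30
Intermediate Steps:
K(f, h) = (f + h)/(2*h) (K(f, h) = (f + h)/((2*h)) = (f + h)*(1/(2*h)) = (f + h)/(2*h))
K(9, 1)*y(-1) = ((1/2)*(9 + 1)/1)*(-6*(-1)) = ((1/2)*1*10)*6 = 5*6 = 30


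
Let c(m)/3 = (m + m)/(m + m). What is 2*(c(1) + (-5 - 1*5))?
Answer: -14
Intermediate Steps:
c(m) = 3 (c(m) = 3*((m + m)/(m + m)) = 3*((2*m)/((2*m))) = 3*((2*m)*(1/(2*m))) = 3*1 = 3)
2*(c(1) + (-5 - 1*5)) = 2*(3 + (-5 - 1*5)) = 2*(3 + (-5 - 5)) = 2*(3 - 10) = 2*(-7) = -14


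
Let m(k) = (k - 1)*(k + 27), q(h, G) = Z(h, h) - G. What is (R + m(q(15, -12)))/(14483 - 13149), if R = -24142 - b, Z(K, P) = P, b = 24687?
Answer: -47425/1334 ≈ -35.551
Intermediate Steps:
q(h, G) = h - G
m(k) = (-1 + k)*(27 + k)
R = -48829 (R = -24142 - 1*24687 = -24142 - 24687 = -48829)
(R + m(q(15, -12)))/(14483 - 13149) = (-48829 + (-27 + (15 - 1*(-12))**2 + 26*(15 - 1*(-12))))/(14483 - 13149) = (-48829 + (-27 + (15 + 12)**2 + 26*(15 + 12)))/1334 = (-48829 + (-27 + 27**2 + 26*27))*(1/1334) = (-48829 + (-27 + 729 + 702))*(1/1334) = (-48829 + 1404)*(1/1334) = -47425*1/1334 = -47425/1334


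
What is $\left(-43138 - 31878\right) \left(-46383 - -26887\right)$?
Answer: $1462511936$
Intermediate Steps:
$\left(-43138 - 31878\right) \left(-46383 - -26887\right) = - 75016 \left(-46383 + 26887\right) = \left(-75016\right) \left(-19496\right) = 1462511936$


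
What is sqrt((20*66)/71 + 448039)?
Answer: sqrt(2258658319)/71 ≈ 669.37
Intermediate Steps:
sqrt((20*66)/71 + 448039) = sqrt(1320*(1/71) + 448039) = sqrt(1320/71 + 448039) = sqrt(31812089/71) = sqrt(2258658319)/71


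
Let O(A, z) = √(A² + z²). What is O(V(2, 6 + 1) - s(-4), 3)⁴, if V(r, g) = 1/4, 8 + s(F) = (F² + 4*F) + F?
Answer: 6477025/256 ≈ 25301.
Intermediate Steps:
s(F) = -8 + F² + 5*F (s(F) = -8 + ((F² + 4*F) + F) = -8 + (F² + 5*F) = -8 + F² + 5*F)
V(r, g) = ¼
O(V(2, 6 + 1) - s(-4), 3)⁴ = (√((¼ - (-8 + (-4)² + 5*(-4)))² + 3²))⁴ = (√((¼ - (-8 + 16 - 20))² + 9))⁴ = (√((¼ - 1*(-12))² + 9))⁴ = (√((¼ + 12)² + 9))⁴ = (√((49/4)² + 9))⁴ = (√(2401/16 + 9))⁴ = (√(2545/16))⁴ = (√2545/4)⁴ = 6477025/256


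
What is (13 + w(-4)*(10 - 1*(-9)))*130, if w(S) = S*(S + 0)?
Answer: 41210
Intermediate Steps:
w(S) = S**2 (w(S) = S*S = S**2)
(13 + w(-4)*(10 - 1*(-9)))*130 = (13 + (-4)**2*(10 - 1*(-9)))*130 = (13 + 16*(10 + 9))*130 = (13 + 16*19)*130 = (13 + 304)*130 = 317*130 = 41210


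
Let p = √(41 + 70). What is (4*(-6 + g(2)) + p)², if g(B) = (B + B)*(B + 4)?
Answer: (72 + √111)² ≈ 6812.1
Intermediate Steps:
g(B) = 2*B*(4 + B) (g(B) = (2*B)*(4 + B) = 2*B*(4 + B))
p = √111 ≈ 10.536
(4*(-6 + g(2)) + p)² = (4*(-6 + 2*2*(4 + 2)) + √111)² = (4*(-6 + 2*2*6) + √111)² = (4*(-6 + 24) + √111)² = (4*18 + √111)² = (72 + √111)²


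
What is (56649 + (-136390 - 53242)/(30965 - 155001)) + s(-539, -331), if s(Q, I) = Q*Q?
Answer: 10765441938/31009 ≈ 3.4717e+5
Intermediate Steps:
s(Q, I) = Q**2
(56649 + (-136390 - 53242)/(30965 - 155001)) + s(-539, -331) = (56649 + (-136390 - 53242)/(30965 - 155001)) + (-539)**2 = (56649 - 189632/(-124036)) + 290521 = (56649 - 189632*(-1/124036)) + 290521 = (56649 + 47408/31009) + 290521 = 1756676249/31009 + 290521 = 10765441938/31009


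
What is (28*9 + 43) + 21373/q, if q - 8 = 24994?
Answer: 7396963/25002 ≈ 295.85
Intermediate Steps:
q = 25002 (q = 8 + 24994 = 25002)
(28*9 + 43) + 21373/q = (28*9 + 43) + 21373/25002 = (252 + 43) + 21373*(1/25002) = 295 + 21373/25002 = 7396963/25002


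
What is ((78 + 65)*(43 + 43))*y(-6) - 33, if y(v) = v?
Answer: -73821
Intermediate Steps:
((78 + 65)*(43 + 43))*y(-6) - 33 = ((78 + 65)*(43 + 43))*(-6) - 33 = (143*86)*(-6) - 33 = 12298*(-6) - 33 = -73788 - 33 = -73821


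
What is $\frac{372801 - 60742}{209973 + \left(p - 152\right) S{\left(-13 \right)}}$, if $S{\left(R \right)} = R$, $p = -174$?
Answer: $\frac{312059}{214211} \approx 1.4568$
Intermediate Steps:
$\frac{372801 - 60742}{209973 + \left(p - 152\right) S{\left(-13 \right)}} = \frac{372801 - 60742}{209973 + \left(-174 - 152\right) \left(-13\right)} = \frac{312059}{209973 - -4238} = \frac{312059}{209973 + 4238} = \frac{312059}{214211}$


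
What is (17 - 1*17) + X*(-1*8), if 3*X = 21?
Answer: -56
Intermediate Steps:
X = 7 (X = (⅓)*21 = 7)
(17 - 1*17) + X*(-1*8) = (17 - 1*17) + 7*(-1*8) = (17 - 17) + 7*(-8) = 0 - 56 = -56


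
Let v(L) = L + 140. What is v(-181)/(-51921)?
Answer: 41/51921 ≈ 0.00078966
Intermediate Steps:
v(L) = 140 + L
v(-181)/(-51921) = (140 - 181)/(-51921) = -41*(-1/51921) = 41/51921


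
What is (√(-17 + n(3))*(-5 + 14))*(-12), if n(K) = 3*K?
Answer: -216*I*√2 ≈ -305.47*I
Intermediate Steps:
(√(-17 + n(3))*(-5 + 14))*(-12) = (√(-17 + 3*3)*(-5 + 14))*(-12) = (√(-17 + 9)*9)*(-12) = (√(-8)*9)*(-12) = ((2*I*√2)*9)*(-12) = (18*I*√2)*(-12) = -216*I*√2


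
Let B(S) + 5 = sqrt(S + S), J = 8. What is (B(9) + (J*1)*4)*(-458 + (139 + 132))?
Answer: -5049 - 561*sqrt(2) ≈ -5842.4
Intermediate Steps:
B(S) = -5 + sqrt(2)*sqrt(S) (B(S) = -5 + sqrt(S + S) = -5 + sqrt(2*S) = -5 + sqrt(2)*sqrt(S))
(B(9) + (J*1)*4)*(-458 + (139 + 132)) = ((-5 + sqrt(2)*sqrt(9)) + (8*1)*4)*(-458 + (139 + 132)) = ((-5 + sqrt(2)*3) + 8*4)*(-458 + 271) = ((-5 + 3*sqrt(2)) + 32)*(-187) = (27 + 3*sqrt(2))*(-187) = -5049 - 561*sqrt(2)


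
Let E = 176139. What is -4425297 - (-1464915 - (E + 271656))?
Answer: -2512587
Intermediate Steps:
-4425297 - (-1464915 - (E + 271656)) = -4425297 - (-1464915 - (176139 + 271656)) = -4425297 - (-1464915 - 1*447795) = -4425297 - (-1464915 - 447795) = -4425297 - 1*(-1912710) = -4425297 + 1912710 = -2512587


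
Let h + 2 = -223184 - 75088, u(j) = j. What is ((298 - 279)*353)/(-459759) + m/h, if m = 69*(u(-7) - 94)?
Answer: 1203536753/137134155966 ≈ 0.0087764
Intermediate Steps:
h = -298274 (h = -2 + (-223184 - 75088) = -2 - 298272 = -298274)
m = -6969 (m = 69*(-7 - 94) = 69*(-101) = -6969)
((298 - 279)*353)/(-459759) + m/h = ((298 - 279)*353)/(-459759) - 6969/(-298274) = (19*353)*(-1/459759) - 6969*(-1/298274) = 6707*(-1/459759) + 6969/298274 = -6707/459759 + 6969/298274 = 1203536753/137134155966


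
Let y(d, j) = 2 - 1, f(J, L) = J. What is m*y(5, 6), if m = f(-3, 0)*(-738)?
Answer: 2214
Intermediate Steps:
y(d, j) = 1
m = 2214 (m = -3*(-738) = 2214)
m*y(5, 6) = 2214*1 = 2214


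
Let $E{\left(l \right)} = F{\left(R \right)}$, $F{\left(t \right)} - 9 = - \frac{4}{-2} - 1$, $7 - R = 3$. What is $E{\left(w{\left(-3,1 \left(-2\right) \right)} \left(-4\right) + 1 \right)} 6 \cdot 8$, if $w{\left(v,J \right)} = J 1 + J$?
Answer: $480$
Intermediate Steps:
$R = 4$ ($R = 7 - 3 = 4$)
$w{\left(v,J \right)} = 2 J$ ($w{\left(v,J \right)} = J + J = 2 J$)
$F{\left(t \right)} = 10$ ($F{\left(t \right)} = 9 - \left(1 + \frac{4}{-2}\right) = 9 - -1 = 9 + \left(2 - 1\right) = 9 + 1 = 10$)
$E{\left(l \right)} = 10$
$E{\left(w{\left(-3,1 \left(-2\right) \right)} \left(-4\right) + 1 \right)} 6 \cdot 8 = 10 \cdot 6 \cdot 8 = 60 \cdot 8 = 480$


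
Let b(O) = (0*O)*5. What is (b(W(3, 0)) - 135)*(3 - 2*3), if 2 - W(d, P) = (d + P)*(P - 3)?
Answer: 405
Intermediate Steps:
W(d, P) = 2 - (-3 + P)*(P + d) (W(d, P) = 2 - (d + P)*(P - 3) = 2 - (P + d)*(-3 + P) = 2 - (-3 + P)*(P + d))
b(O) = 0 (b(O) = 0*5 = 0)
(b(W(3, 0)) - 135)*(3 - 2*3) = (0 - 135)*(3 - 2*3) = -135*(3 - 6) = -135*(-3) = 405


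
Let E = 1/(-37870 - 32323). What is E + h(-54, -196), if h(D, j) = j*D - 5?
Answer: 742571746/70193 ≈ 10579.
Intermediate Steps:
h(D, j) = -5 + D*j (h(D, j) = D*j - 5 = -5 + D*j)
E = -1/70193 (E = 1/(-70193) = -1/70193 ≈ -1.4246e-5)
E + h(-54, -196) = -1/70193 + (-5 - 54*(-196)) = -1/70193 + (-5 + 10584) = -1/70193 + 10579 = 742571746/70193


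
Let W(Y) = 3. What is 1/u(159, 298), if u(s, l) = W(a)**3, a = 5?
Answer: 1/27 ≈ 0.037037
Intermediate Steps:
u(s, l) = 27 (u(s, l) = 3**3 = 27)
1/u(159, 298) = 1/27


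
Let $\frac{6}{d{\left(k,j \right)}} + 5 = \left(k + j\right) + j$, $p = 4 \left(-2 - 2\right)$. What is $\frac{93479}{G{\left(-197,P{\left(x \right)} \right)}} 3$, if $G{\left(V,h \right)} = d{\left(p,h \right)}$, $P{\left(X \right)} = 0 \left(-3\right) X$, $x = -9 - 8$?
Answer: $- \frac{1963059}{2} \approx -9.8153 \cdot 10^{5}$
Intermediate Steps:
$x = -17$ ($x = -9 - 8 = -17$)
$P{\left(X \right)} = 0$ ($P{\left(X \right)} = 0 X = 0$)
$p = -16$ ($p = 4 \left(-4\right) = -16$)
$d{\left(k,j \right)} = \frac{6}{-5 + k + 2 j}$ ($d{\left(k,j \right)} = \frac{6}{-5 + \left(\left(k + j\right) + j\right)} = \frac{6}{-5 + \left(\left(j + k\right) + j\right)} = \frac{6}{-5 + \left(k + 2 j\right)} = \frac{6}{-5 + k + 2 j}$)
$G{\left(V,h \right)} = \frac{6}{-21 + 2 h}$ ($G{\left(V,h \right)} = \frac{6}{-5 - 16 + 2 h} = \frac{6}{-21 + 2 h}$)
$\frac{93479}{G{\left(-197,P{\left(x \right)} \right)}} 3 = \frac{93479}{6 \frac{1}{-21 + 2 \cdot 0}} \cdot 3 = \frac{93479}{6 \frac{1}{-21 + 0}} \cdot 3 = \frac{93479}{6 \frac{1}{-21}} \cdot 3 = \frac{93479}{6 \left(- \frac{1}{21}\right)} 3 = \frac{93479}{- \frac{2}{7}} \cdot 3 = 93479 \left(- \frac{7}{2}\right) 3 = \left(- \frac{654353}{2}\right) 3 = - \frac{1963059}{2}$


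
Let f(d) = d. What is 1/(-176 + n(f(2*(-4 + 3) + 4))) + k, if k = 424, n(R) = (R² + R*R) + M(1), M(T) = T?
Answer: 70807/167 ≈ 423.99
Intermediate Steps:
n(R) = 1 + 2*R² (n(R) = (R² + R*R) + 1 = (R² + R²) + 1 = 2*R² + 1 = 1 + 2*R²)
1/(-176 + n(f(2*(-4 + 3) + 4))) + k = 1/(-176 + (1 + 2*(2*(-4 + 3) + 4)²)) + 424 = 1/(-176 + (1 + 2*(2*(-1) + 4)²)) + 424 = 1/(-176 + (1 + 2*(-2 + 4)²)) + 424 = 1/(-176 + (1 + 2*2²)) + 424 = 1/(-176 + (1 + 2*4)) + 424 = 1/(-176 + (1 + 8)) + 424 = 1/(-176 + 9) + 424 = 1/(-167) + 424 = -1/167 + 424 = 70807/167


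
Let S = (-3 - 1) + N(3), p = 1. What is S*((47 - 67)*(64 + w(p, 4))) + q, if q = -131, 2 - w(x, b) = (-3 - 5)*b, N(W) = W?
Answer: 1829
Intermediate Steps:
w(x, b) = 2 + 8*b (w(x, b) = 2 - (-3 - 5)*b = 2 - (-8)*b = 2 + 8*b)
S = -1 (S = (-3 - 1) + 3 = -4 + 3 = -1)
S*((47 - 67)*(64 + w(p, 4))) + q = -(47 - 67)*(64 + (2 + 8*4)) - 131 = -(-20)*(64 + (2 + 32)) - 131 = -(-20)*(64 + 34) - 131 = -(-20)*98 - 131 = -1*(-1960) - 131 = 1960 - 131 = 1829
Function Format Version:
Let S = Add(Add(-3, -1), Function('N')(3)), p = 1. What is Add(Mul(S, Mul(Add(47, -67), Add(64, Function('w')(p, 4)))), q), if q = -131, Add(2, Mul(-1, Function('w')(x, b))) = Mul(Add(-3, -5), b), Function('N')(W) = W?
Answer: 1829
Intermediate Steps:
Function('w')(x, b) = Add(2, Mul(8, b)) (Function('w')(x, b) = Add(2, Mul(-1, Mul(Add(-3, -5), b))) = Add(2, Mul(-1, Mul(-8, b))) = Add(2, Mul(8, b)))
S = -1 (S = Add(Add(-3, -1), 3) = Add(-4, 3) = -1)
Add(Mul(S, Mul(Add(47, -67), Add(64, Function('w')(p, 4)))), q) = Add(Mul(-1, Mul(Add(47, -67), Add(64, Add(2, Mul(8, 4))))), -131) = Add(Mul(-1, Mul(-20, Add(64, Add(2, 32)))), -131) = Add(Mul(-1, Mul(-20, Add(64, 34))), -131) = Add(Mul(-1, Mul(-20, 98)), -131) = Add(Mul(-1, -1960), -131) = Add(1960, -131) = 1829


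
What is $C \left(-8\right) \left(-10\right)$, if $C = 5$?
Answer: $400$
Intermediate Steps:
$C \left(-8\right) \left(-10\right) = 5 \left(-8\right) \left(-10\right) = \left(-40\right) \left(-10\right) = 400$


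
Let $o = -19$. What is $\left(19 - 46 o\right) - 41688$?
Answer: $-40795$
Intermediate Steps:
$\left(19 - 46 o\right) - 41688 = \left(19 - -874\right) - 41688 = \left(19 + 874\right) - 41688 = 893 - 41688 = -40795$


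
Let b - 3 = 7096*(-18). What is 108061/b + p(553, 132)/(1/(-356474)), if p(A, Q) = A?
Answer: -25178444940511/127725 ≈ -1.9713e+8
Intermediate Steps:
b = -127725 (b = 3 + 7096*(-18) = 3 - 127728 = -127725)
108061/b + p(553, 132)/(1/(-356474)) = 108061/(-127725) + 553/(1/(-356474)) = 108061*(-1/127725) + 553/(-1/356474) = -108061/127725 + 553*(-356474) = -108061/127725 - 197130122 = -25178444940511/127725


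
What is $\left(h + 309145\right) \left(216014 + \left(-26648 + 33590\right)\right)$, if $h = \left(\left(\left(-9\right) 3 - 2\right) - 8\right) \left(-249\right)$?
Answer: $70979826248$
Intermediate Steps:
$h = 9213$ ($h = \left(\left(-27 - 2\right) - 8\right) \left(-249\right) = \left(-29 - 8\right) \left(-249\right) = \left(-37\right) \left(-249\right) = 9213$)
$\left(h + 309145\right) \left(216014 + \left(-26648 + 33590\right)\right) = \left(9213 + 309145\right) \left(216014 + \left(-26648 + 33590\right)\right) = 318358 \left(216014 + 6942\right) = 318358 \cdot 222956 = 70979826248$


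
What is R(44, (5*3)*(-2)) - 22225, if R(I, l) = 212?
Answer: -22013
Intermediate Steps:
R(44, (5*3)*(-2)) - 22225 = 212 - 22225 = -22013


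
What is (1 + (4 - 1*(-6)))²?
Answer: 121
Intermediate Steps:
(1 + (4 - 1*(-6)))² = (1 + (4 + 6))² = (1 + 10)² = 11² = 121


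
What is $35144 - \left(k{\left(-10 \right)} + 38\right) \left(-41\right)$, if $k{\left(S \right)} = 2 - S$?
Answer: $37194$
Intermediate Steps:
$35144 - \left(k{\left(-10 \right)} + 38\right) \left(-41\right) = 35144 - \left(\left(2 - -10\right) + 38\right) \left(-41\right) = 35144 - \left(\left(2 + 10\right) + 38\right) \left(-41\right) = 35144 - \left(12 + 38\right) \left(-41\right) = 35144 - 50 \left(-41\right) = 35144 - -2050 = 35144 + 2050 = 37194$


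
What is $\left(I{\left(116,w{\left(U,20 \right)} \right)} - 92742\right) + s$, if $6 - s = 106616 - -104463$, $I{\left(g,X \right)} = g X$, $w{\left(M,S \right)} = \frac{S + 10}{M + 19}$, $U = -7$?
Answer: $-303525$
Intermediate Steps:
$w{\left(M,S \right)} = \frac{10 + S}{19 + M}$
$I{\left(g,X \right)} = X g$
$s = -211073$ ($s = 6 - \left(106616 - -104463\right) = 6 - \left(106616 + 104463\right) = 6 - 211079 = -211073$)
$\left(I{\left(116,w{\left(U,20 \right)} \right)} - 92742\right) + s = \left(\frac{10 + 20}{19 - 7} \cdot 116 - 92742\right) - 211073 = \left(\frac{1}{12} \cdot 30 \cdot 116 - 92742\right) - 211073 = \left(\frac{5}{2} \cdot 116 - 92742\right) - 211073 = \left(290 - 92742\right) - 211073 = -92452 - 211073 = -303525$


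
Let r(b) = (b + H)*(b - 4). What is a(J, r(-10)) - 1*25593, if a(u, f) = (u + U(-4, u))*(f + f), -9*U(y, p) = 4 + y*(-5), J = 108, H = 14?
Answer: -112171/3 ≈ -37390.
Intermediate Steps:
U(y, p) = -4/9 + 5*y/9 (U(y, p) = -(4 + y*(-5))/9 = -(4 - 5*y)/9 = -4/9 + 5*y/9)
r(b) = (-4 + b)*(14 + b) (r(b) = (b + 14)*(b - 4) = (14 + b)*(-4 + b) = (-4 + b)*(14 + b))
a(u, f) = 2*f*(-8/3 + u) (a(u, f) = (u + (-4/9 + (5/9)*(-4)))*(f + f) = (u + (-4/9 - 20/9))*(2*f) = (u - 8/3)*(2*f) = (-8/3 + u)*(2*f) = 2*f*(-8/3 + u))
a(J, r(-10)) - 1*25593 = 2*(-56 + (-10)² + 10*(-10))*(-8 + 3*108)/3 - 1*25593 = 2*(-56 + 100 - 100)*(-8 + 324)/3 - 25593 = (⅔)*(-56)*316 - 25593 = -35392/3 - 25593 = -112171/3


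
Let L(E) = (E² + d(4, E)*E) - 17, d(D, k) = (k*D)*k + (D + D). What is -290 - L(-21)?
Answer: 36498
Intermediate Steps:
d(D, k) = 2*D + D*k² (d(D, k) = (D*k)*k + 2*D = D*k² + 2*D = 2*D + D*k²)
L(E) = -17 + E² + E*(8 + 4*E²) (L(E) = (E² + (4*(2 + E²))*E) - 17 = (E² + (8 + 4*E²)*E) - 17 = (E² + E*(8 + 4*E²)) - 17 = -17 + E² + E*(8 + 4*E²))
-290 - L(-21) = -290 - (-17 + (-21)² + 4*(-21)*(2 + (-21)²)) = -290 - (-17 + 441 + 4*(-21)*(2 + 441)) = -290 - (-17 + 441 + 4*(-21)*443) = -290 - (-17 + 441 - 37212) = -290 - 1*(-36788) = -290 + 36788 = 36498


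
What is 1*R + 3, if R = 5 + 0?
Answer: 8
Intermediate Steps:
R = 5
1*R + 3 = 1*5 + 3 = 5 + 3 = 8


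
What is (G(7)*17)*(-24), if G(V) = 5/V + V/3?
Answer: -8704/7 ≈ -1243.4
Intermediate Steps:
G(V) = 5/V + V/3 (G(V) = 5/V + V*(⅓) = 5/V + V/3)
(G(7)*17)*(-24) = ((5/7 + (⅓)*7)*17)*(-24) = ((5*(⅐) + 7/3)*17)*(-24) = ((5/7 + 7/3)*17)*(-24) = ((64/21)*17)*(-24) = (1088/21)*(-24) = -8704/7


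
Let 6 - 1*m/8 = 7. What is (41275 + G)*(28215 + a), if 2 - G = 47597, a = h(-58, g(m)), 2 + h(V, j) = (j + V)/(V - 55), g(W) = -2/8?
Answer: -20148964220/113 ≈ -1.7831e+8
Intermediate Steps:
m = -8 (m = 48 - 8*7 = 48 - 56 = -8)
g(W) = -¼ (g(W) = -2*⅛ = -¼)
h(V, j) = -2 + (V + j)/(-55 + V) (h(V, j) = -2 + (j + V)/(V - 55) = -2 + (V + j)/(-55 + V))
a = -671/452 (a = (110 - ¼ - 1*(-58))/(-55 - 58) = (110 - ¼ + 58)/(-113) = -1/113*671/4 = -671/452 ≈ -1.4845)
G = -47595 (G = 2 - 1*47597 = 2 - 47597 = -47595)
(41275 + G)*(28215 + a) = (41275 - 47595)*(28215 - 671/452) = -6320*12752509/452 = -20148964220/113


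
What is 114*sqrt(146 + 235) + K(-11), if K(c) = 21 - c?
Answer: 32 + 114*sqrt(381) ≈ 2257.2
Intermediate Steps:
114*sqrt(146 + 235) + K(-11) = 114*sqrt(146 + 235) + (21 - 1*(-11)) = 114*sqrt(381) + (21 + 11) = 114*sqrt(381) + 32 = 32 + 114*sqrt(381)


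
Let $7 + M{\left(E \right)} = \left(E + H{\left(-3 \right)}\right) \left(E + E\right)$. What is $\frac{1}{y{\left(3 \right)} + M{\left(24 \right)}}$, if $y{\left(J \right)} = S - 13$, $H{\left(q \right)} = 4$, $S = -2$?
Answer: $\frac{1}{1322} \approx 0.00075643$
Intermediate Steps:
$M{\left(E \right)} = -7 + 2 E \left(4 + E\right)$ ($M{\left(E \right)} = -7 + \left(E + 4\right) \left(E + E\right) = -7 + \left(4 + E\right) 2 E = -7 + 2 E \left(4 + E\right)$)
$y{\left(J \right)} = -15$ ($y{\left(J \right)} = -2 - 13 = -15$)
$\frac{1}{y{\left(3 \right)} + M{\left(24 \right)}} = \frac{1}{-15 + \left(-7 + 2 \cdot 24^{2} + 8 \cdot 24\right)} = \frac{1}{-15 + \left(-7 + 2 \cdot 576 + 192\right)} = \frac{1}{-15 + \left(-7 + 1152 + 192\right)} = \frac{1}{-15 + 1337} = \frac{1}{1322}$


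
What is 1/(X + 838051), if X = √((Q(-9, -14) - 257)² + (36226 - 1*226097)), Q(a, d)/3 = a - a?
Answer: 838051/702329602423 - 3*I*√13758/702329602423 ≈ 1.1932e-6 - 5.0102e-10*I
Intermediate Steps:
Q(a, d) = 0 (Q(a, d) = 3*(a - a) = 3*0 = 0)
X = 3*I*√13758 (X = √((0 - 257)² + (36226 - 1*226097)) = √((-257)² + (36226 - 226097)) = √(66049 - 189871) = √(-123822) = 3*I*√13758 ≈ 351.88*I)
1/(X + 838051) = 1/(3*I*√13758 + 838051) = 1/(838051 + 3*I*√13758)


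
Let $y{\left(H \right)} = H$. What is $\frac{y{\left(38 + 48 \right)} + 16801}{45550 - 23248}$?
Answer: $\frac{5629}{7434} \approx 0.7572$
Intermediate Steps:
$\frac{y{\left(38 + 48 \right)} + 16801}{45550 - 23248} = \frac{\left(38 + 48\right) + 16801}{45550 - 23248} = \frac{86 + 16801}{22302} = 16887 \cdot \frac{1}{22302} = \frac{5629}{7434}$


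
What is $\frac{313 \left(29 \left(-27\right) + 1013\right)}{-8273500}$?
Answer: $- \frac{7199}{827350} \approx -0.0087013$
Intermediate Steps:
$\frac{313 \left(29 \left(-27\right) + 1013\right)}{-8273500} = 313 \left(-783 + 1013\right) \left(- \frac{1}{8273500}\right) = 313 \cdot 230 \left(- \frac{1}{8273500}\right) = 71990 \left(- \frac{1}{8273500}\right) = - \frac{7199}{827350}$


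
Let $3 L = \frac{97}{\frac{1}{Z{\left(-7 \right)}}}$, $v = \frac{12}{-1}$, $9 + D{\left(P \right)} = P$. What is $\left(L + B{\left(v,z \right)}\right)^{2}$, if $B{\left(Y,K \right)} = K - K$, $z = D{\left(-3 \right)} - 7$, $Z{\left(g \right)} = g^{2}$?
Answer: $\frac{22591009}{9} \approx 2.5101 \cdot 10^{6}$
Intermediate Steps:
$D{\left(P \right)} = -9 + P$
$z = -19$ ($z = \left(-9 - 3\right) - 7 = -12 - 7 = -19$)
$v = -12$ ($v = 12 \left(-1\right) = -12$)
$B{\left(Y,K \right)} = 0$
$L = \frac{4753}{3}$ ($L = \frac{97 \frac{1}{\frac{1}{\left(-7\right)^{2}}}}{3} = \frac{97 \frac{1}{\frac{1}{49}}}{3} = \frac{97 \cdot 49}{3} = \frac{1}{3} \cdot 4753 = \frac{4753}{3} \approx 1584.3$)
$\left(L + B{\left(v,z \right)}\right)^{2} = \left(\frac{4753}{3} + 0\right)^{2} = \left(\frac{4753}{3}\right)^{2} = \frac{22591009}{9}$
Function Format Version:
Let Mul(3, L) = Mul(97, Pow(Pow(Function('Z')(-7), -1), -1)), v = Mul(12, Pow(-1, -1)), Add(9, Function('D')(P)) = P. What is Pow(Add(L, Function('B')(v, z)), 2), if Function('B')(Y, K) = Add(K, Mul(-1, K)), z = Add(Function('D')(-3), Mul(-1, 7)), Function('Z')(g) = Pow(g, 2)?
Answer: Rational(22591009, 9) ≈ 2.5101e+6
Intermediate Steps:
Function('D')(P) = Add(-9, P)
z = -19 (z = Add(Add(-9, -3), Mul(-1, 7)) = Add(-12, -7) = -19)
v = -12 (v = Mul(12, -1) = -12)
Function('B')(Y, K) = 0
L = Rational(4753, 3) (L = Mul(Rational(1, 3), Mul(97, Pow(Pow(Pow(-7, 2), -1), -1))) = Mul(Rational(1, 3), Mul(97, Pow(Pow(49, -1), -1))) = Mul(Rational(1, 3), Mul(97, Pow(Rational(1, 49), -1))) = Mul(Rational(1, 3), Mul(97, 49)) = Mul(Rational(1, 3), 4753) = Rational(4753, 3) ≈ 1584.3)
Pow(Add(L, Function('B')(v, z)), 2) = Pow(Add(Rational(4753, 3), 0), 2) = Pow(Rational(4753, 3), 2) = Rational(22591009, 9)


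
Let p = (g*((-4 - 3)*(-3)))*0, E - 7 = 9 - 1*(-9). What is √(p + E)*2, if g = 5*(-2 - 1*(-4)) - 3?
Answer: 10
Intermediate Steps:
E = 25 (E = 7 + (9 - 1*(-9)) = 7 + (9 + 9) = 7 + 18 = 25)
g = 7 (g = 5*(-2 + 4) - 3 = 5*2 - 3 = 10 - 3 = 7)
p = 0 (p = (7*((-4 - 3)*(-3)))*0 = (7*(-7*(-3)))*0 = (7*21)*0 = 147*0 = 0)
√(p + E)*2 = √(0 + 25)*2 = √25*2 = 5*2 = 10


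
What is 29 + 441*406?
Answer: 179075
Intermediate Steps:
29 + 441*406 = 29 + 179046 = 179075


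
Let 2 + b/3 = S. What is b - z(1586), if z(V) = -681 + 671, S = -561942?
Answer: -1685822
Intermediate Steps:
z(V) = -10
b = -1685832 (b = -6 + 3*(-561942) = -6 - 1685826 = -1685832)
b - z(1586) = -1685832 - 1*(-10) = -1685832 + 10 = -1685822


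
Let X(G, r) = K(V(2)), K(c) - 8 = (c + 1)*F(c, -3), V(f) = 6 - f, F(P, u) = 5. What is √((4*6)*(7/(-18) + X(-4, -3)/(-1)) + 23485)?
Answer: √204153/3 ≈ 150.61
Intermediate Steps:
K(c) = 13 + 5*c (K(c) = 8 + (c + 1)*5 = 8 + (1 + c)*5 = 8 + (5 + 5*c) = 13 + 5*c)
X(G, r) = 33 (X(G, r) = 13 + 5*(6 - 1*2) = 13 + 5*(6 - 2) = 13 + 5*4 = 13 + 20 = 33)
√((4*6)*(7/(-18) + X(-4, -3)/(-1)) + 23485) = √((4*6)*(7/(-18) + 33/(-1)) + 23485) = √(24*(7*(-1/18) + 33*(-1)) + 23485) = √(24*(-7/18 - 33) + 23485) = √(24*(-601/18) + 23485) = √(-2404/3 + 23485) = √(68051/3) = √204153/3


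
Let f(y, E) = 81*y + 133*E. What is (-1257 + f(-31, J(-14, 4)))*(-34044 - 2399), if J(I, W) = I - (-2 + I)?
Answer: 127623386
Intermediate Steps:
J(I, W) = 2 (J(I, W) = I + (2 - I) = 2)
(-1257 + f(-31, J(-14, 4)))*(-34044 - 2399) = (-1257 + (81*(-31) + 133*2))*(-34044 - 2399) = (-1257 + (-2511 + 266))*(-36443) = (-1257 - 2245)*(-36443) = -3502*(-36443) = 127623386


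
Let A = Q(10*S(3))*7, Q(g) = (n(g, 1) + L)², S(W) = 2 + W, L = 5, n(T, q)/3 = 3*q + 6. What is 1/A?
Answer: 1/7168 ≈ 0.00013951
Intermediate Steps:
n(T, q) = 18 + 9*q (n(T, q) = 3*(3*q + 6) = 3*(6 + 3*q) = 18 + 9*q)
Q(g) = 1024 (Q(g) = ((18 + 9*1) + 5)² = ((18 + 9) + 5)² = (27 + 5)² = 32² = 1024)
A = 7168 (A = 1024*7 = 7168)
1/A = 1/7168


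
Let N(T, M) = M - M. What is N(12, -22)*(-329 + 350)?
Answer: 0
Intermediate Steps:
N(T, M) = 0
N(12, -22)*(-329 + 350) = 0*(-329 + 350) = 0*21 = 0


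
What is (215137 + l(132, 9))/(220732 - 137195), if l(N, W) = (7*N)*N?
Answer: 337105/83537 ≈ 4.0354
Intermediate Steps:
l(N, W) = 7*N²
(215137 + l(132, 9))/(220732 - 137195) = (215137 + 7*132²)/(220732 - 137195) = (215137 + 7*17424)/83537 = (215137 + 121968)*(1/83537) = 337105*(1/83537) = 337105/83537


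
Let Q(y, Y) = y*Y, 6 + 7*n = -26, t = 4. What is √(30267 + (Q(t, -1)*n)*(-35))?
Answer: √29627 ≈ 172.13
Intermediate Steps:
n = -32/7 (n = -6/7 + (⅐)*(-26) = -6/7 - 26/7 = -32/7 ≈ -4.5714)
Q(y, Y) = Y*y
√(30267 + (Q(t, -1)*n)*(-35)) = √(30267 + (-1*4*(-32/7))*(-35)) = √(30267 - 4*(-32/7)*(-35)) = √(30267 + (128/7)*(-35)) = √(30267 - 640) = √29627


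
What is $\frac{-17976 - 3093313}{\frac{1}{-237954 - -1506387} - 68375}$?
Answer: $\frac{3946461640137}{86729106374} \approx 45.503$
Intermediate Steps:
$\frac{-17976 - 3093313}{\frac{1}{-237954 - -1506387} - 68375} = - \frac{3111289}{\frac{1}{-237954 + 1506387} - 68375} = - \frac{3111289}{\frac{1}{1268433} - 68375} = - \frac{3111289}{- \frac{86729106374}{1268433}} = \left(-3111289\right) \left(- \frac{1268433}{86729106374}\right) = \frac{3946461640137}{86729106374}$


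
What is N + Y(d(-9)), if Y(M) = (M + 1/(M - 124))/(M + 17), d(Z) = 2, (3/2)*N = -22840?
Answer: -105885511/6954 ≈ -15227.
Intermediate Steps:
N = -45680/3 (N = (⅔)*(-22840) = -45680/3 ≈ -15227.)
Y(M) = (M + 1/(-124 + M))/(17 + M)
N + Y(d(-9)) = -45680/3 + (-1 - 1*2² + 124*2)/(2108 - 1*2² + 107*2) = -45680/3 + (-1 - 1*4 + 248)/(2108 - 1*4 + 214) = -45680/3 + (-1 - 4 + 248)/(2108 - 4 + 214) = -45680/3 + 243/2318 = -105885511/6954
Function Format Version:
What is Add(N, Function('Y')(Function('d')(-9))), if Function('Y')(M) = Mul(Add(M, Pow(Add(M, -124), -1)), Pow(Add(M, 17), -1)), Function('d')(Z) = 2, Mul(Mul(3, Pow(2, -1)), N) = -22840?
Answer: Rational(-105885511, 6954) ≈ -15227.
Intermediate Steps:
N = Rational(-45680, 3) (N = Mul(Rational(2, 3), -22840) = Rational(-45680, 3) ≈ -15227.)
Function('Y')(M) = Mul(Pow(Add(17, M), -1), Add(M, Pow(Add(-124, M), -1))) (Function('Y')(M) = Mul(Add(M, Pow(Add(-124, M), -1)), Pow(Add(17, M), -1)) = Mul(Pow(Add(17, M), -1), Add(M, Pow(Add(-124, M), -1))))
Add(N, Function('Y')(Function('d')(-9))) = Add(Rational(-45680, 3), Mul(Pow(Add(2108, Mul(-1, Pow(2, 2)), Mul(107, 2)), -1), Add(-1, Mul(-1, Pow(2, 2)), Mul(124, 2)))) = Add(Rational(-45680, 3), Mul(Pow(Add(2108, Mul(-1, 4), 214), -1), Add(-1, Mul(-1, 4), 248))) = Add(Rational(-45680, 3), Mul(Pow(Add(2108, -4, 214), -1), Add(-1, -4, 248))) = Add(Rational(-45680, 3), Mul(Pow(2318, -1), 243)) = Add(Rational(-45680, 3), Mul(Rational(1, 2318), 243)) = Add(Rational(-45680, 3), Rational(243, 2318)) = Rational(-105885511, 6954)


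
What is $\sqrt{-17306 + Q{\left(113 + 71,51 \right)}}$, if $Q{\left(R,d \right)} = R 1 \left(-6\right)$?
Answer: $i \sqrt{18410} \approx 135.68 i$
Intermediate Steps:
$Q{\left(R,d \right)} = - 6 R$ ($Q{\left(R,d \right)} = R \left(-6\right) = - 6 R$)
$\sqrt{-17306 + Q{\left(113 + 71,51 \right)}} = \sqrt{-17306 - 6 \left(113 + 71\right)} = \sqrt{-17306 - 1104} = \sqrt{-18410} = i \sqrt{18410}$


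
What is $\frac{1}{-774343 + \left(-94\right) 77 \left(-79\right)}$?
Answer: $- \frac{1}{202541} \approx -4.9373 \cdot 10^{-6}$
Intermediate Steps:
$\frac{1}{-774343 + \left(-94\right) 77 \left(-79\right)} = \frac{1}{-774343 - -571802} = \frac{1}{-774343 + 571802} = \frac{1}{-202541} = - \frac{1}{202541}$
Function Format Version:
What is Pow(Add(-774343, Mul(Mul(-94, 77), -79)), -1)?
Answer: Rational(-1, 202541) ≈ -4.9373e-6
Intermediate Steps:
Pow(Add(-774343, Mul(Mul(-94, 77), -79)), -1) = Pow(Add(-774343, Mul(-7238, -79)), -1) = Pow(Add(-774343, 571802), -1) = Pow(-202541, -1) = Rational(-1, 202541)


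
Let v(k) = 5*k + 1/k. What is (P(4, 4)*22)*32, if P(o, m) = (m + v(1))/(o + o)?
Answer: 880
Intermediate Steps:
v(k) = 1/k + 5*k
P(o, m) = (6 + m)/(2*o) (P(o, m) = (m + (1/1 + 5*1))/(o + o) = (m + (1 + 5))/((2*o)) = (m + 6)*(1/(2*o)) = (6 + m)*(1/(2*o)) = (6 + m)/(2*o))
(P(4, 4)*22)*32 = (((1/2)*(6 + 4)/4)*22)*32 = (((1/2)*(1/4)*10)*22)*32 = ((5/4)*22)*32 = (55/2)*32 = 880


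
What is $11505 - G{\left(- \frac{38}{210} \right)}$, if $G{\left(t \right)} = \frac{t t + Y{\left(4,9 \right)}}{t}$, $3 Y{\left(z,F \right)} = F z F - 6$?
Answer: $\frac{24121486}{1995} \approx 12091.0$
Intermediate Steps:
$Y{\left(z,F \right)} = -2 + \frac{z F^{2}}{3}$ ($Y{\left(z,F \right)} = \frac{F z F - 6}{3} = \frac{z F^{2} - 6}{3} = \frac{-6 + z F^{2}}{3} = -2 + \frac{z F^{2}}{3}$)
$G{\left(t \right)} = \frac{106 + t^{2}}{t}$ ($G{\left(t \right)} = \frac{t t - \left(2 - \frac{4 \cdot 9^{2}}{3}\right)}{t} = \frac{t^{2} - \left(2 - 108\right)}{t} = \frac{t^{2} + \left(-2 + 108\right)}{t} = \frac{t^{2} + 106}{t} = \frac{106 + t^{2}}{t}$)
$11505 - G{\left(- \frac{38}{210} \right)} = 11505 - \left(- \frac{38}{210} + \frac{106}{\left(-38\right) \frac{1}{210}}\right) = 11505 - \left(\left(-38\right) \frac{1}{210} + \frac{106}{\left(-38\right) \frac{1}{210}}\right) = 11505 - \left(- \frac{19}{105} + \frac{106}{- \frac{19}{105}}\right) = 11505 - \left(- \frac{19}{105} + 106 \left(- \frac{105}{19}\right)\right) = 11505 - \left(- \frac{19}{105} - \frac{11130}{19}\right) = 11505 - - \frac{1169011}{1995} = 11505 + \frac{1169011}{1995} = \frac{24121486}{1995}$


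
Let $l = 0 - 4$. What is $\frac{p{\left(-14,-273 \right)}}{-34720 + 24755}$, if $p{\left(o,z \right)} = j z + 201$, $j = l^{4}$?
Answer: $\frac{69687}{9965} \approx 6.9932$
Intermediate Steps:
$l = -4$
$j = 256$ ($j = \left(-4\right)^{4} = 256$)
$p{\left(o,z \right)} = 201 + 256 z$ ($p{\left(o,z \right)} = 256 z + 201 = 201 + 256 z$)
$\frac{p{\left(-14,-273 \right)}}{-34720 + 24755} = \frac{201 + 256 \left(-273\right)}{-34720 + 24755} = \frac{201 - 69888}{-9965} = \left(-69687\right) \left(- \frac{1}{9965}\right) = \frac{69687}{9965}$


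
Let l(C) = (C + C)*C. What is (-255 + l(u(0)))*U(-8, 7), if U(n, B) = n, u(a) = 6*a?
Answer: 2040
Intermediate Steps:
l(C) = 2*C² (l(C) = (2*C)*C = 2*C²)
(-255 + l(u(0)))*U(-8, 7) = (-255 + 2*(6*0)²)*(-8) = (-255 + 2*0²)*(-8) = (-255 + 2*0)*(-8) = (-255 + 0)*(-8) = -255*(-8) = 2040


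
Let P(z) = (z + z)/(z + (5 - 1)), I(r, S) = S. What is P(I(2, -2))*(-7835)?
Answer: 15670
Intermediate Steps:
P(z) = 2*z/(4 + z) (P(z) = (2*z)/(z + 4) = (2*z)/(4 + z) = 2*z/(4 + z))
P(I(2, -2))*(-7835) = (2*(-2)/(4 - 2))*(-7835) = (2*(-2)/2)*(-7835) = (2*(-2)*(½))*(-7835) = -2*(-7835) = 15670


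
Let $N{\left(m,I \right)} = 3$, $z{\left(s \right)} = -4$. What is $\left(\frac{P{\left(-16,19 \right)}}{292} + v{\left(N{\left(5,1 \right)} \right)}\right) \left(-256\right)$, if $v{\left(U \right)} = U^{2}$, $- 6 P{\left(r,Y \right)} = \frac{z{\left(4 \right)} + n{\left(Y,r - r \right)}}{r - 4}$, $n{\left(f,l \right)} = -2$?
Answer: $- \frac{840944}{365} \approx -2304.0$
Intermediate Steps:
$P{\left(r,Y \right)} = \frac{1}{-4 + r}$ ($P{\left(r,Y \right)} = - \frac{\left(-4 - 2\right) \frac{1}{r - 4}}{6} = - \frac{\left(-6\right) \frac{1}{-4 + r}}{6} = \frac{1}{-4 + r}$)
$\left(\frac{P{\left(-16,19 \right)}}{292} + v{\left(N{\left(5,1 \right)} \right)}\right) \left(-256\right) = \left(\frac{1}{\left(-4 - 16\right) 292} + 3^{2}\right) \left(-256\right) = \left(\frac{1}{-20} \cdot \frac{1}{292} + 9\right) \left(-256\right) = \left(\left(- \frac{1}{20}\right) \frac{1}{292} + 9\right) \left(-256\right) = \left(- \frac{1}{5840} + 9\right) \left(-256\right) = \frac{52559}{5840} \left(-256\right) = - \frac{840944}{365}$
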